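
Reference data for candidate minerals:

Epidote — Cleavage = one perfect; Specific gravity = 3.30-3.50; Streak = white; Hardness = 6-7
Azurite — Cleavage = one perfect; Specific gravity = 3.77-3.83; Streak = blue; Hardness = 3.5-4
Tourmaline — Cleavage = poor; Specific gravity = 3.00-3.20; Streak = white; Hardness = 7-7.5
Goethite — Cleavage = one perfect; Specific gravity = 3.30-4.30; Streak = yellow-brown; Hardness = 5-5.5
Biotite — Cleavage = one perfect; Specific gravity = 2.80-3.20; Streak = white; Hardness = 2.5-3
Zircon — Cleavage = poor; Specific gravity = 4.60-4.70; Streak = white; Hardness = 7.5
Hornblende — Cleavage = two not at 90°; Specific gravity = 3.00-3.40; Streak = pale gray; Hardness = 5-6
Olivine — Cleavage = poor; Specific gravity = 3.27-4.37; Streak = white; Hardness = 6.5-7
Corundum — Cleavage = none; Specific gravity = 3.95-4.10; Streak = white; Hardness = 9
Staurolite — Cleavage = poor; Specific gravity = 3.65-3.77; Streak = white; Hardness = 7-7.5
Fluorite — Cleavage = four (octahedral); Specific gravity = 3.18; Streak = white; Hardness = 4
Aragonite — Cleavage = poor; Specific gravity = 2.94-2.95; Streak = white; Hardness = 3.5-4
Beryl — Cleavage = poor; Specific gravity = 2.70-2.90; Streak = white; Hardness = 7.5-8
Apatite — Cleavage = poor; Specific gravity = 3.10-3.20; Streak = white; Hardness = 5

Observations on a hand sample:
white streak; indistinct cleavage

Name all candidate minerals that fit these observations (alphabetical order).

Apatite, Aragonite, Beryl, Olivine, Staurolite, Tourmaline, Zircon

White streak rules out Azurite, Goethite, Hornblende.
Indistinct cleavage is inconsistent with Epidote, Biotite, Corundum, Fluorite.
The minerals that satisfy all observations are Apatite, Aragonite, Beryl, Olivine, Staurolite, Tourmaline, Zircon.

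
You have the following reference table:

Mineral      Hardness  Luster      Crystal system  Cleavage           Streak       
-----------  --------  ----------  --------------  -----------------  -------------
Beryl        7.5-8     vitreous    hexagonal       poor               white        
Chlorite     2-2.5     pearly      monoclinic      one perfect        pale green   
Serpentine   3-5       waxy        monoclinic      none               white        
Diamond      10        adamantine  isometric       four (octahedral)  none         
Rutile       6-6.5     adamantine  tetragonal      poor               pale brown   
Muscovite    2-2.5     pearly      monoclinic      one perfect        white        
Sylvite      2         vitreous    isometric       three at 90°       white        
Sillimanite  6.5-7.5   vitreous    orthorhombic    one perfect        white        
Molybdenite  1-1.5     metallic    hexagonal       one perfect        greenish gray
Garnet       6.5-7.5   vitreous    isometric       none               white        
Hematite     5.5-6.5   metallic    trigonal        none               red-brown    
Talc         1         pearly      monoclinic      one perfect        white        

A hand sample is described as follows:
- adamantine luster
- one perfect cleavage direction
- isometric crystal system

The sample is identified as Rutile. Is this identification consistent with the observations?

Inconsistent

Adamantine luster — consistent with Rutile (adamantine luster).
One perfect cleavage direction — Rutile has cleavage poor; a mismatch.
Isometric crystal system — Rutile has tetragonal system; a mismatch.
2 of the observed properties are inconsistent with Rutile.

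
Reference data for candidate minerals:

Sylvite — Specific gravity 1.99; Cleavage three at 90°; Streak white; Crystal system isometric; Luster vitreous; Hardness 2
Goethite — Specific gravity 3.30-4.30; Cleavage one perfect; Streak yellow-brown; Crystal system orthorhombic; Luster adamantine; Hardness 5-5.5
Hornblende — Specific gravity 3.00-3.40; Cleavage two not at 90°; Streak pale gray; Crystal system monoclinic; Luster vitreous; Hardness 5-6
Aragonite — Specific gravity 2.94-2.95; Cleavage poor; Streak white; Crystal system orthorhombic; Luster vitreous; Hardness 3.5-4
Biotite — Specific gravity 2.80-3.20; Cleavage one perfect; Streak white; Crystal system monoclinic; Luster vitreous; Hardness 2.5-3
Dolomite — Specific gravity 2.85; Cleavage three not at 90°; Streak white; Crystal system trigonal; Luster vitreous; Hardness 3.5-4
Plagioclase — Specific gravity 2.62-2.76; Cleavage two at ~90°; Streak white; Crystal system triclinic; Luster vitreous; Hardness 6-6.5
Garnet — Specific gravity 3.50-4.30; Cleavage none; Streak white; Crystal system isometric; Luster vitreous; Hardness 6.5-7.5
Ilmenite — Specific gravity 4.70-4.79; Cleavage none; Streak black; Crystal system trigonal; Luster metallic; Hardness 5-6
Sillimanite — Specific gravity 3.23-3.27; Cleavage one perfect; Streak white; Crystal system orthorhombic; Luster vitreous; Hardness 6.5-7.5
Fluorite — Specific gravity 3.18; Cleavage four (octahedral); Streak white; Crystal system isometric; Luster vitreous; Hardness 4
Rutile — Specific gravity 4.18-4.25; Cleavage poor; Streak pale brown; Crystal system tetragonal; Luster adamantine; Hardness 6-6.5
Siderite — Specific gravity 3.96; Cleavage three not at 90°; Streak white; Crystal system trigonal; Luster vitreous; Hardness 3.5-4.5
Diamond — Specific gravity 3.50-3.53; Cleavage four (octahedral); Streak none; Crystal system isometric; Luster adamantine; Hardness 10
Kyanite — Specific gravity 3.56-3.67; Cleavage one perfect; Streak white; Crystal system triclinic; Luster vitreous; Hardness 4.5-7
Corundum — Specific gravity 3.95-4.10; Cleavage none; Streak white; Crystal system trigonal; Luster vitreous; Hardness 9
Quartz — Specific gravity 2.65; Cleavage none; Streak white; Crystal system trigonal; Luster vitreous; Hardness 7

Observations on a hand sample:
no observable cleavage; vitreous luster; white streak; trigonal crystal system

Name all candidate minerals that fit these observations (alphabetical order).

Corundum, Quartz

No observable cleavage: Garnet, Ilmenite, Corundum, Quartz remain.
Vitreous luster rules out Ilmenite.
White streak: all remaining candidates fit.
Trigonal crystal system rules out Garnet.
Remaining candidates: Corundum, Quartz.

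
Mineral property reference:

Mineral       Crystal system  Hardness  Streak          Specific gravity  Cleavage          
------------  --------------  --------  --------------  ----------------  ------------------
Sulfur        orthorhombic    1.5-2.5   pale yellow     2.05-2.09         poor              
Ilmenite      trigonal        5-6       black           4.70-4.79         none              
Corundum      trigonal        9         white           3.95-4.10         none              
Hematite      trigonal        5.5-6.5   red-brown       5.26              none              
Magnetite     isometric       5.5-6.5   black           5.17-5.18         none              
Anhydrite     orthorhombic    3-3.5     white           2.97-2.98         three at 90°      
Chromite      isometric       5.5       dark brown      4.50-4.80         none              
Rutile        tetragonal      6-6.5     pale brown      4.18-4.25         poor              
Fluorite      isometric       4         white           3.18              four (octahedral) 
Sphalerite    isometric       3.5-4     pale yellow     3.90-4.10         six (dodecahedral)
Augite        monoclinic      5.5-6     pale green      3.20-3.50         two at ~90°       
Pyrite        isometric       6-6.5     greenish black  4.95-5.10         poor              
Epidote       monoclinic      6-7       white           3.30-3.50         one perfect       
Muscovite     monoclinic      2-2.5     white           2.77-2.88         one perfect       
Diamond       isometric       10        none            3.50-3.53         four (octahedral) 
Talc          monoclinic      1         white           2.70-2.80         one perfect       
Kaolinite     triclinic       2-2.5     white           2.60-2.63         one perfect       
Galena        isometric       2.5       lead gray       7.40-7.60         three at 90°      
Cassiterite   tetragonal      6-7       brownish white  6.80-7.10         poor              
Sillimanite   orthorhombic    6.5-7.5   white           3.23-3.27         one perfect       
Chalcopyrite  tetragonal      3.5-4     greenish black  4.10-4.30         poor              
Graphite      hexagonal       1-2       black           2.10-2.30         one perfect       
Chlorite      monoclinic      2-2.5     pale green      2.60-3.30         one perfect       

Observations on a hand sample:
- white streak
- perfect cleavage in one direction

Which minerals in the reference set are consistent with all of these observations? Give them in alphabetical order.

White streak — only Corundum, Anhydrite, Fluorite, Epidote, Muscovite, Talc, Kaolinite, Sillimanite remain.
Perfect cleavage in one direction is inconsistent with Corundum, Anhydrite, Fluorite.
Remaining candidates: Epidote, Kaolinite, Muscovite, Sillimanite, Talc.

Epidote, Kaolinite, Muscovite, Sillimanite, Talc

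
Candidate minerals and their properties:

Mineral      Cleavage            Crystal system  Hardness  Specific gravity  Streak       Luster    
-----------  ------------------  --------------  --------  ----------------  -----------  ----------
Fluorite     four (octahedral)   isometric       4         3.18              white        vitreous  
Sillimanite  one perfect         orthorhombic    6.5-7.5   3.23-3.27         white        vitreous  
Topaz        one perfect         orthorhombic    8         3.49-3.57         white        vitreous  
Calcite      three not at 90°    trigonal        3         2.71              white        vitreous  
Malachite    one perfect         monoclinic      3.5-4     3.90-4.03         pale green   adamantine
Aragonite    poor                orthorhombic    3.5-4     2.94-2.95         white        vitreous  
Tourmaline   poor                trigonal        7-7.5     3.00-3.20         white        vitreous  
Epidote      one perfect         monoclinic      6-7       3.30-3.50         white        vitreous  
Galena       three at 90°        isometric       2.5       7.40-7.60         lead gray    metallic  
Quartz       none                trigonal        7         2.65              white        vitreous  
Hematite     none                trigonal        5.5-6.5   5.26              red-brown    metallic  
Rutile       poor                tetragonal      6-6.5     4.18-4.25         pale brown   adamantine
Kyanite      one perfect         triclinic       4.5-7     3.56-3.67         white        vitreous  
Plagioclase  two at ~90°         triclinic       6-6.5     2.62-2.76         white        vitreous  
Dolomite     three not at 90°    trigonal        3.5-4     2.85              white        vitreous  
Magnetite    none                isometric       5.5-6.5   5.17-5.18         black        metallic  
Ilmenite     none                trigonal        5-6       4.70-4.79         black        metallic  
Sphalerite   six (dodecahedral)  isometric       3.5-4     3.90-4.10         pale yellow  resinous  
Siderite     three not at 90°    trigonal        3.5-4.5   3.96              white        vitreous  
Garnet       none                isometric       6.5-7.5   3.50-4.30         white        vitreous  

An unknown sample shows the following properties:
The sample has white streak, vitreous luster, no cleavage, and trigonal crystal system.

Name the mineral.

Quartz

White streak: narrows the field to Fluorite, Sillimanite, Topaz, Calcite, Aragonite, Tourmaline, Epidote, Quartz, Kyanite, Plagioclase, Dolomite, Siderite, Garnet.
Vitreous luster: all remaining candidates fit.
No cleavage: leaves Quartz, Garnet.
Trigonal crystal system eliminates Garnet.
Only Quartz satisfies all observations.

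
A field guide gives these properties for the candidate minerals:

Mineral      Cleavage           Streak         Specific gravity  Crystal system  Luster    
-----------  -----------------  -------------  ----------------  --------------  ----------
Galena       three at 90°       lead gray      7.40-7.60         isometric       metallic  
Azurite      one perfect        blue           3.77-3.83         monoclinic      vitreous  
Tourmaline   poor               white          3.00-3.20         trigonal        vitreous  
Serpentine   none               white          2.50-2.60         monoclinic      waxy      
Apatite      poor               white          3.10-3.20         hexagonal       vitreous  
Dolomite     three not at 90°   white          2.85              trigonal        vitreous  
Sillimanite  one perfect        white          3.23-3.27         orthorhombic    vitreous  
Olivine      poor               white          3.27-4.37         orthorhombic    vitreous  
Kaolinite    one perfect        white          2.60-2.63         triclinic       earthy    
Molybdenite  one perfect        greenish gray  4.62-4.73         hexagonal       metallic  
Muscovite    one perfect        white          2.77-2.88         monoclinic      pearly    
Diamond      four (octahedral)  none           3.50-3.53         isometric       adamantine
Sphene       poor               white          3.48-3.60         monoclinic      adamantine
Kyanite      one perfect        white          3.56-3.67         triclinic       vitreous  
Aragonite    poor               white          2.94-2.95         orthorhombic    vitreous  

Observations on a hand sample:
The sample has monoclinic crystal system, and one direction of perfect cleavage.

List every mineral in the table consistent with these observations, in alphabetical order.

Monoclinic crystal system — narrows the field to Azurite, Serpentine, Muscovite, Sphene.
One direction of perfect cleavage eliminates Serpentine, Sphene.
The minerals that satisfy all observations are Azurite, Muscovite.

Azurite, Muscovite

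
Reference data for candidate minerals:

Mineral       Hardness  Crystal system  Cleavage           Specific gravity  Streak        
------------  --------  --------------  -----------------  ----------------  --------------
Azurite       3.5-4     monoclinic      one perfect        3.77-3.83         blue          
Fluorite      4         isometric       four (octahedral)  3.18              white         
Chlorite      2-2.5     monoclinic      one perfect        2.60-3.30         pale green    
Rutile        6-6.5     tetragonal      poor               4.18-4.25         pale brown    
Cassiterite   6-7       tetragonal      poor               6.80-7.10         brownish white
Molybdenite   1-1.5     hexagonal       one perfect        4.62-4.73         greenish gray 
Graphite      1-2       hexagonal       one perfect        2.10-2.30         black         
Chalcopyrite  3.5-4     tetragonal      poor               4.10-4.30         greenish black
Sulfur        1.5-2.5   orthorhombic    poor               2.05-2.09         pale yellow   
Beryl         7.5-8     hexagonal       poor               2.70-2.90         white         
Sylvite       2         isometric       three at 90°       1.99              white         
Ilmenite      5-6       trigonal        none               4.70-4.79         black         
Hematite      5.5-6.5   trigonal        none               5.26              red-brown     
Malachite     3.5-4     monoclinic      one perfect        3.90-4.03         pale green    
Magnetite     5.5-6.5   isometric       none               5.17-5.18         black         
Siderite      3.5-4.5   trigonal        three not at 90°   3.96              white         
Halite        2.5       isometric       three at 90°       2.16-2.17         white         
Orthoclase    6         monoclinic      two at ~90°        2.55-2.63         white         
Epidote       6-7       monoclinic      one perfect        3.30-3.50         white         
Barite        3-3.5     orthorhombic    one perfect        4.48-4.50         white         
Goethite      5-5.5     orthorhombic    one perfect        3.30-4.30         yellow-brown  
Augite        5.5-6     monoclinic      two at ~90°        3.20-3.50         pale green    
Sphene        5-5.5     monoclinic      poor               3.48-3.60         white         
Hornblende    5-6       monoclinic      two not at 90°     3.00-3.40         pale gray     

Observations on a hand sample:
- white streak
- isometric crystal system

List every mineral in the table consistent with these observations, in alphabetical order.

Fluorite, Halite, Sylvite

White streak — Fluorite, Beryl, Sylvite, Siderite, Halite, Orthoclase, Epidote, Barite, Sphene remain.
Isometric crystal system — only Fluorite, Sylvite, Halite remain.
Consistent with every observation: Fluorite, Halite, Sylvite.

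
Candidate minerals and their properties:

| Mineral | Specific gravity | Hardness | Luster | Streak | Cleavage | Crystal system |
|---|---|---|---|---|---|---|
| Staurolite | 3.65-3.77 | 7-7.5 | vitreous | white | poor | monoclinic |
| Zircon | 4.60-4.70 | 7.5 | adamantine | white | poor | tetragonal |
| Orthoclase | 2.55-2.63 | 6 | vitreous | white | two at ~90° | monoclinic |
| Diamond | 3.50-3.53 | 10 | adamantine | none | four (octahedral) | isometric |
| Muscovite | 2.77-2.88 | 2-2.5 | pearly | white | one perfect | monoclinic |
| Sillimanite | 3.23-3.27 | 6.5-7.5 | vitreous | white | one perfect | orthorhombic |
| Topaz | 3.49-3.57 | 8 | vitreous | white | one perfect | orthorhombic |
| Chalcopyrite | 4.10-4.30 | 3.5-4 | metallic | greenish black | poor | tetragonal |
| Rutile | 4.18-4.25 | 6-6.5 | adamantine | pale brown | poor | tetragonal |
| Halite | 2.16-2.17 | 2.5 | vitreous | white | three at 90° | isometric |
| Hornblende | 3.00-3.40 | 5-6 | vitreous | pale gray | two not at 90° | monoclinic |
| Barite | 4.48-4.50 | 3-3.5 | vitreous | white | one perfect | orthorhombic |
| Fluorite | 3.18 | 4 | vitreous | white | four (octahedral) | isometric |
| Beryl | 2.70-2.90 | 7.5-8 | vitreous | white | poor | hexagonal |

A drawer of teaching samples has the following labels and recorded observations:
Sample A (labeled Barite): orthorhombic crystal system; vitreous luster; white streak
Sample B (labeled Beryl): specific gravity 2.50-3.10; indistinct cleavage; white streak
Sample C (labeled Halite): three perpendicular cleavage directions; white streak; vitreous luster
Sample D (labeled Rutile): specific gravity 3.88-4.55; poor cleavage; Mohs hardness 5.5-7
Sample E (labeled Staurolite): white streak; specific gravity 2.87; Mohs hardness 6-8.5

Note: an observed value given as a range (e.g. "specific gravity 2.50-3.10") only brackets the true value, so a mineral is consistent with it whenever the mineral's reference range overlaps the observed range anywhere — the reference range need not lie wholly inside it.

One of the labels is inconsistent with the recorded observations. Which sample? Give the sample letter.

E

Sample A: nothing contradicts Barite.
Sample B: nothing contradicts Beryl.
Sample C: nothing contradicts Halite.
Sample D: nothing contradicts Rutile.
Sample E: Staurolite has SG 3.65-3.77, but the record shows specific gravity 2.87 — this label is wrong.
The mislabeled specimen is E.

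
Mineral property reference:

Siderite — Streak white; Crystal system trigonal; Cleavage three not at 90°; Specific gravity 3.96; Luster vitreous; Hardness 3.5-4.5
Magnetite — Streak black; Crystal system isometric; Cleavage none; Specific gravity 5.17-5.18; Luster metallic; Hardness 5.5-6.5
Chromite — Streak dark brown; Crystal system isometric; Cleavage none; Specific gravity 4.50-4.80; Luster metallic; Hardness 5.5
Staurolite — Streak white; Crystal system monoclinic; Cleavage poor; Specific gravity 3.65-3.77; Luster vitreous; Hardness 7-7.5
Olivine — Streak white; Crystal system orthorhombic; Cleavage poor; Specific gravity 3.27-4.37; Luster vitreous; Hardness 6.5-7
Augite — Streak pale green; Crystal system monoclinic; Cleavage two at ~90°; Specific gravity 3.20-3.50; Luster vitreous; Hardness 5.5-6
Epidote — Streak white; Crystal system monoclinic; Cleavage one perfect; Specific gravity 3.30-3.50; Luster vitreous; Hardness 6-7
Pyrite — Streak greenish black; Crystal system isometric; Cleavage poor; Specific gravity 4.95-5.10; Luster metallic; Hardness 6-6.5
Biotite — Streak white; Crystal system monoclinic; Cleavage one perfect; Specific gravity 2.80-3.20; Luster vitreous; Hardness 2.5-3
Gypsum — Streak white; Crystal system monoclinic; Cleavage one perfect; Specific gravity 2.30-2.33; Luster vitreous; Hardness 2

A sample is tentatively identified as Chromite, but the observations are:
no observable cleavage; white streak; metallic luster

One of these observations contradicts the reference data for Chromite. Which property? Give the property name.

streak

No observable cleavage: Chromite has cleavage none — consistent.
White streak: Chromite has dark brown streak — outside the reference range.
Metallic luster: Chromite has metallic luster — consistent.
The streak is the one property that does not fit.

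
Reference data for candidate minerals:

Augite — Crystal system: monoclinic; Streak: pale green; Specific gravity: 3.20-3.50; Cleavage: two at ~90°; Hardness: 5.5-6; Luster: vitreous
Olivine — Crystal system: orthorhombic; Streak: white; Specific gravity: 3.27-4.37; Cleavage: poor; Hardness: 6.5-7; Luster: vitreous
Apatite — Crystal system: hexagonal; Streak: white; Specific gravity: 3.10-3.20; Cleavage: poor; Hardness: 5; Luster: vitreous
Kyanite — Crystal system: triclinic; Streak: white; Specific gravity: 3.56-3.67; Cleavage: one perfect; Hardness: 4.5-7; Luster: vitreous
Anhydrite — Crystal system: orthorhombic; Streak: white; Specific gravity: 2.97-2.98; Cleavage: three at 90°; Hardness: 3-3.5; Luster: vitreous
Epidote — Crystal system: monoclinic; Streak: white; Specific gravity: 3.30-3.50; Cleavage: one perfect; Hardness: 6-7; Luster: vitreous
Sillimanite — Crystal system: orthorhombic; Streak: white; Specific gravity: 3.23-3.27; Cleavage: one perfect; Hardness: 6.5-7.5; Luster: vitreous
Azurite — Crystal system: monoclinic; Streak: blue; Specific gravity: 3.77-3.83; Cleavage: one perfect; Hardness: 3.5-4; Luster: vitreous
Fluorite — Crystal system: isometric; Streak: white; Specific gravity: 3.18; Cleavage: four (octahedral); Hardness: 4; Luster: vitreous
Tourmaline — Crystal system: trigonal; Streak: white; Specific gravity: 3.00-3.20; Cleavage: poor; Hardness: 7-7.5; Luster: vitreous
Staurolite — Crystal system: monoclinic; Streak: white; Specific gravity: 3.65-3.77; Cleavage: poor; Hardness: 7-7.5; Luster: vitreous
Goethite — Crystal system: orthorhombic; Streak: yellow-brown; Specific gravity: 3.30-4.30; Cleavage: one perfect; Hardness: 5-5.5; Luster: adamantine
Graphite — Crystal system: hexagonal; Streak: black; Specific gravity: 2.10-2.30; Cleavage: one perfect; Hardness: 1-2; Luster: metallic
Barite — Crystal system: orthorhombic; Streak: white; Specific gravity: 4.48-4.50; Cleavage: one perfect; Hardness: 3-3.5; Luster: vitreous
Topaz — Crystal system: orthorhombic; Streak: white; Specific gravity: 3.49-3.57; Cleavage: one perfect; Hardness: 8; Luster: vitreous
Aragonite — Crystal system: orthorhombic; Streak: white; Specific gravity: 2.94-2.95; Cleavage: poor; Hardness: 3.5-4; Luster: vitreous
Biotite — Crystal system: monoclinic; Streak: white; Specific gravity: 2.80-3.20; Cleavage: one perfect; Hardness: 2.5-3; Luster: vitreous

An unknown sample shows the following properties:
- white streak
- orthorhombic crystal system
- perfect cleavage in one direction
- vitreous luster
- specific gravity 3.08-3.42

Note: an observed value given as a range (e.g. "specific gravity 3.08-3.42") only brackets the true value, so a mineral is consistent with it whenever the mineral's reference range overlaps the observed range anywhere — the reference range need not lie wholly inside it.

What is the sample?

Sillimanite

White streak is inconsistent with Augite, Azurite, Goethite, Graphite.
Orthorhombic crystal system — only Olivine, Anhydrite, Sillimanite, Barite, Topaz, Aragonite remain.
Perfect cleavage in one direction eliminates Olivine, Anhydrite, Aragonite.
Vitreous luster — all remaining candidates fit.
Specific gravity 3.08-3.42 — narrows the field to Sillimanite.
The only mineral consistent with every observation is Sillimanite.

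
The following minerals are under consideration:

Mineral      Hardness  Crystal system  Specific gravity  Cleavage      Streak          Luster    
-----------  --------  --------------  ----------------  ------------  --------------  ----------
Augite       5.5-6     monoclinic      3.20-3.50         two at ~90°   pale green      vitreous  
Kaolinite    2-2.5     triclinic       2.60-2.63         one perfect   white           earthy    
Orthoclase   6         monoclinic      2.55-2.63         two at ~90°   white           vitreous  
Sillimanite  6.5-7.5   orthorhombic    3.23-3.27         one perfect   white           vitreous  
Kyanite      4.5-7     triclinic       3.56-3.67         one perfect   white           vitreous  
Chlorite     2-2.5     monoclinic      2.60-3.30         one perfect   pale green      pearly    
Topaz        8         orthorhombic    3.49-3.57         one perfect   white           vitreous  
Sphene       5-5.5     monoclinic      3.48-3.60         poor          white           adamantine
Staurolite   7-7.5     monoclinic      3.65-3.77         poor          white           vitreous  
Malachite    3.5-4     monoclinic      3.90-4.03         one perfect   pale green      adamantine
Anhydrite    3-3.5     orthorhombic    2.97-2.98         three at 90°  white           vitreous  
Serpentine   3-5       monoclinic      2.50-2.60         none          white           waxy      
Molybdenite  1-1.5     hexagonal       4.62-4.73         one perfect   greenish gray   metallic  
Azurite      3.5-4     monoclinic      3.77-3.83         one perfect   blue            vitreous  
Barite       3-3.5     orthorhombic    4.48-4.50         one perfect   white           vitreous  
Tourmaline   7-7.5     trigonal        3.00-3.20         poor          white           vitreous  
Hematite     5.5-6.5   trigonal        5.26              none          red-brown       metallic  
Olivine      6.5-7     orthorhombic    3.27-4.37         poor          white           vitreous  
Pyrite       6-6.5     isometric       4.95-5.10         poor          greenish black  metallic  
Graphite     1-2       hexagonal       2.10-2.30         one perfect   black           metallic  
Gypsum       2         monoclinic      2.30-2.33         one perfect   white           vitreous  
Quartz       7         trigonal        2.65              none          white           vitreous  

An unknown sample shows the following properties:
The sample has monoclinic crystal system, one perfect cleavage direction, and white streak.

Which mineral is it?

Gypsum

Monoclinic crystal system: leaves Augite, Orthoclase, Chlorite, Sphene, Staurolite, Malachite, Serpentine, Azurite, Gypsum.
One perfect cleavage direction: leaves Chlorite, Malachite, Azurite, Gypsum.
White streak: only Gypsum remains.
Only Gypsum satisfies all observations.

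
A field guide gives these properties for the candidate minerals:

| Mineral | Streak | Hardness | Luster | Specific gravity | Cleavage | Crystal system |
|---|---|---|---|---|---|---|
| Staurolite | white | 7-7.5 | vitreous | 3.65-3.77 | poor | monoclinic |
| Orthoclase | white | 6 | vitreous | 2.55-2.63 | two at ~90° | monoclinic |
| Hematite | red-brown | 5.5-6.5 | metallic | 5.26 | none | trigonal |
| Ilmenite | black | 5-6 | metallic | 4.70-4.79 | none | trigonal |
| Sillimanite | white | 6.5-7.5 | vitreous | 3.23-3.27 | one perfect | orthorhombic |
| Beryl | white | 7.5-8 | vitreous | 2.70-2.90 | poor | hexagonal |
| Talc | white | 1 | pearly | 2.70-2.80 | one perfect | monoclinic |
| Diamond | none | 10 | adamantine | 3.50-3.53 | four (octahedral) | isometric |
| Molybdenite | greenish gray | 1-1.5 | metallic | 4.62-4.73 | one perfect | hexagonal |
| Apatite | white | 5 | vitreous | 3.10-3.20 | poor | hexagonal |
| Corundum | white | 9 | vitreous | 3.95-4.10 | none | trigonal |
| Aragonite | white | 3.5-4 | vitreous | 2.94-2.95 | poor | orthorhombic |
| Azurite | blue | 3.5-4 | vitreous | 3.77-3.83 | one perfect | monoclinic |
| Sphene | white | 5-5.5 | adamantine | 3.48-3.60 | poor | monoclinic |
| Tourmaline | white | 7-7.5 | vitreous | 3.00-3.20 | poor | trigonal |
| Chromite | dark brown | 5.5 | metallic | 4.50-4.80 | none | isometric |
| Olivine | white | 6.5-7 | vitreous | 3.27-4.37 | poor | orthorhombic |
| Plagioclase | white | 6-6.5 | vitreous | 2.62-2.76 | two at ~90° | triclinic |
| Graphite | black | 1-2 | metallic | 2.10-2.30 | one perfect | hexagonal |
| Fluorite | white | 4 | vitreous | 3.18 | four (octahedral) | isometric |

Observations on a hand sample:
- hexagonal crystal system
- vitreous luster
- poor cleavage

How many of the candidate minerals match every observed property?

2

Hexagonal crystal system — Beryl, Molybdenite, Apatite, Graphite remain.
Vitreous luster eliminates Molybdenite, Graphite.
Poor cleavage — no further eliminations.
Consistent with every observation: Apatite, Beryl.
That is 2 minerals.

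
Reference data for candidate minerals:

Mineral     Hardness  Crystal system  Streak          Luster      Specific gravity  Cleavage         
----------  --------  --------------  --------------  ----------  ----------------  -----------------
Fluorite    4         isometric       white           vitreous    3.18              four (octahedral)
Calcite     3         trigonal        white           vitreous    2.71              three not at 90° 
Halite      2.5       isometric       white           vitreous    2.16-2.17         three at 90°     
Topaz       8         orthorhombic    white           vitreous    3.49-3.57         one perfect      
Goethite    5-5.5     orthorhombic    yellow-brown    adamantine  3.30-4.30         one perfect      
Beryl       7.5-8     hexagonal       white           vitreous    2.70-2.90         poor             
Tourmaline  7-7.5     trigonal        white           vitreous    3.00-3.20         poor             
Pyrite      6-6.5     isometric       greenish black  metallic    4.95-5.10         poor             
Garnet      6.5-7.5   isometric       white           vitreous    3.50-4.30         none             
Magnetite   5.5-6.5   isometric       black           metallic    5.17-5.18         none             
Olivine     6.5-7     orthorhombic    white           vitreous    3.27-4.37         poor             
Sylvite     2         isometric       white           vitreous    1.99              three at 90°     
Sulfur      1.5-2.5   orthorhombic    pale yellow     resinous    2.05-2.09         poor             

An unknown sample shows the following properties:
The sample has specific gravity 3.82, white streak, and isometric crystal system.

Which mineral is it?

Garnet

Specific gravity 3.82 — Goethite, Garnet, Olivine remain.
White streak is inconsistent with Goethite.
Isometric crystal system excludes Olivine.
The only mineral consistent with every observation is Garnet.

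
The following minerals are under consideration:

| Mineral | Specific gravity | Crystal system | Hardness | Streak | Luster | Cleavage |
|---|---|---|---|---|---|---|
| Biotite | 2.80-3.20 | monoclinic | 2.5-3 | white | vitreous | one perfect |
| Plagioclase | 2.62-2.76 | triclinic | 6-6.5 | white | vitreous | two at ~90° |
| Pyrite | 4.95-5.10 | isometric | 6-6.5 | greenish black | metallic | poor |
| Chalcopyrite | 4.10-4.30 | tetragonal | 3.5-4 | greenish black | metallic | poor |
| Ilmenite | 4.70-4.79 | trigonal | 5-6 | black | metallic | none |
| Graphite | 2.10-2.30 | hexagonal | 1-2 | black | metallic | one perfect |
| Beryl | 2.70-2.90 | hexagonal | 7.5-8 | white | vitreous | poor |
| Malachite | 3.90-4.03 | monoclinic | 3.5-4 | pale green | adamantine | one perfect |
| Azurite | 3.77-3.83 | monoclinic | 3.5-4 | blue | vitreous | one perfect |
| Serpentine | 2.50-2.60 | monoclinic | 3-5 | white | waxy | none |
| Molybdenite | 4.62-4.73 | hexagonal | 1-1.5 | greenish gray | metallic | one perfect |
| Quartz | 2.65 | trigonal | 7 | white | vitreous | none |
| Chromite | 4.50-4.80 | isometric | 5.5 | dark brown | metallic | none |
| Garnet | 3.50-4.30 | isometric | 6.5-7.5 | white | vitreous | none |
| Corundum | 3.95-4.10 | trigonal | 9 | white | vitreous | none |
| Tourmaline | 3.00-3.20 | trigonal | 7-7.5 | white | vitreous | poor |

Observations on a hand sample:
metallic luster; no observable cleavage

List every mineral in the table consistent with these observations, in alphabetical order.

Chromite, Ilmenite

Metallic luster: leaves Pyrite, Chalcopyrite, Ilmenite, Graphite, Molybdenite, Chromite.
No observable cleavage: leaves Ilmenite, Chromite.
The minerals that satisfy all observations are Chromite, Ilmenite.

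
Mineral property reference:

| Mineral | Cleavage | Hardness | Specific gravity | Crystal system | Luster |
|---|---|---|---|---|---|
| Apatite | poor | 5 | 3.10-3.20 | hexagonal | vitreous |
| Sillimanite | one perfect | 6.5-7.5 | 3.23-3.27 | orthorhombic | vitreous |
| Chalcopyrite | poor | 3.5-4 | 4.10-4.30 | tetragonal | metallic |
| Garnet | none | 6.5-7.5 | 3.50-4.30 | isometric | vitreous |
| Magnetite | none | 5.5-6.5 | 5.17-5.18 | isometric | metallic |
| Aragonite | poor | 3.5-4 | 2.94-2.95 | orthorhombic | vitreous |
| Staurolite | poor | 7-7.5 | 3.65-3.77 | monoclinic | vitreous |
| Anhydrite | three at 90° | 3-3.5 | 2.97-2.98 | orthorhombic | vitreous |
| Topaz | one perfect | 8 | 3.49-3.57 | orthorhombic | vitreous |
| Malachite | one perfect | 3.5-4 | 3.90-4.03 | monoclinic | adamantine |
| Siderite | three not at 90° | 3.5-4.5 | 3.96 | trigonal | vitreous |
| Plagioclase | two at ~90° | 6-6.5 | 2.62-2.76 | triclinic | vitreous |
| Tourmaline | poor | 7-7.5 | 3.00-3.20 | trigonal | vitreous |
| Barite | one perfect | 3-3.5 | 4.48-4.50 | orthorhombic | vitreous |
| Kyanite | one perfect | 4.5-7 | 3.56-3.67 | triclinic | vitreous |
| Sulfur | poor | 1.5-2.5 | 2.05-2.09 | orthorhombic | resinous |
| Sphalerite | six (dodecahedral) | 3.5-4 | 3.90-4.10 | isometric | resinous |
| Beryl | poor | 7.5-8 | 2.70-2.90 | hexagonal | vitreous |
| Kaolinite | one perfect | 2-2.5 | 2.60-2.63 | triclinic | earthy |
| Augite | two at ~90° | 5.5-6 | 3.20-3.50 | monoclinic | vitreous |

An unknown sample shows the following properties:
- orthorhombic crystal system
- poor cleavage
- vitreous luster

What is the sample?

Orthorhombic crystal system: narrows the field to Sillimanite, Aragonite, Anhydrite, Topaz, Barite, Sulfur.
Poor cleavage: leaves Aragonite, Sulfur.
Vitreous luster is inconsistent with Sulfur.
Aragonite is the sole remaining match.

Aragonite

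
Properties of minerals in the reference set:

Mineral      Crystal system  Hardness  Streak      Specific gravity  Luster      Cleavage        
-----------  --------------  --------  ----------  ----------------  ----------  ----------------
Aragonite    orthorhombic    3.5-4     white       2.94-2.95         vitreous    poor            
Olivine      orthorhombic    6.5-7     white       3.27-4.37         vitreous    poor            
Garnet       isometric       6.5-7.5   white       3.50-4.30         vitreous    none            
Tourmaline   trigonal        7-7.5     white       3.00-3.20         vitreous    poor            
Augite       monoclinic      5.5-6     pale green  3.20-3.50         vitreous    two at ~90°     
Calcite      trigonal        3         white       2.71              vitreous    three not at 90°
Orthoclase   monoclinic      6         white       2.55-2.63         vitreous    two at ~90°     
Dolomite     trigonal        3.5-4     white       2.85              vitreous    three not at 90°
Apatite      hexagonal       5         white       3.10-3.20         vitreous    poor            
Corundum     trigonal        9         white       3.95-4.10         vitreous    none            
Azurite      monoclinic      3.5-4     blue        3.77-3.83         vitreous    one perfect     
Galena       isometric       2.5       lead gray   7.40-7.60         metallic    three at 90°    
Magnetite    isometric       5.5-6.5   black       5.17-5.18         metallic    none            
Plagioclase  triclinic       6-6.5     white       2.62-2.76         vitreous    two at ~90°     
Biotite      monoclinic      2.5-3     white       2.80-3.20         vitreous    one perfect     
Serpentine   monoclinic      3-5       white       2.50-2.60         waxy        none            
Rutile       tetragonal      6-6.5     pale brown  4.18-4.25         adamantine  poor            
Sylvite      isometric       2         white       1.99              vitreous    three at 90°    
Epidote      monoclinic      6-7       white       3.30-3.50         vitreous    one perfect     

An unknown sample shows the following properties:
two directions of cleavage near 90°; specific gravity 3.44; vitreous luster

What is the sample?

Two directions of cleavage near 90°: narrows the field to Augite, Orthoclase, Plagioclase.
Specific gravity 3.44: Augite remains.
Vitreous luster: all remaining candidates fit.
Only Augite satisfies all observations.

Augite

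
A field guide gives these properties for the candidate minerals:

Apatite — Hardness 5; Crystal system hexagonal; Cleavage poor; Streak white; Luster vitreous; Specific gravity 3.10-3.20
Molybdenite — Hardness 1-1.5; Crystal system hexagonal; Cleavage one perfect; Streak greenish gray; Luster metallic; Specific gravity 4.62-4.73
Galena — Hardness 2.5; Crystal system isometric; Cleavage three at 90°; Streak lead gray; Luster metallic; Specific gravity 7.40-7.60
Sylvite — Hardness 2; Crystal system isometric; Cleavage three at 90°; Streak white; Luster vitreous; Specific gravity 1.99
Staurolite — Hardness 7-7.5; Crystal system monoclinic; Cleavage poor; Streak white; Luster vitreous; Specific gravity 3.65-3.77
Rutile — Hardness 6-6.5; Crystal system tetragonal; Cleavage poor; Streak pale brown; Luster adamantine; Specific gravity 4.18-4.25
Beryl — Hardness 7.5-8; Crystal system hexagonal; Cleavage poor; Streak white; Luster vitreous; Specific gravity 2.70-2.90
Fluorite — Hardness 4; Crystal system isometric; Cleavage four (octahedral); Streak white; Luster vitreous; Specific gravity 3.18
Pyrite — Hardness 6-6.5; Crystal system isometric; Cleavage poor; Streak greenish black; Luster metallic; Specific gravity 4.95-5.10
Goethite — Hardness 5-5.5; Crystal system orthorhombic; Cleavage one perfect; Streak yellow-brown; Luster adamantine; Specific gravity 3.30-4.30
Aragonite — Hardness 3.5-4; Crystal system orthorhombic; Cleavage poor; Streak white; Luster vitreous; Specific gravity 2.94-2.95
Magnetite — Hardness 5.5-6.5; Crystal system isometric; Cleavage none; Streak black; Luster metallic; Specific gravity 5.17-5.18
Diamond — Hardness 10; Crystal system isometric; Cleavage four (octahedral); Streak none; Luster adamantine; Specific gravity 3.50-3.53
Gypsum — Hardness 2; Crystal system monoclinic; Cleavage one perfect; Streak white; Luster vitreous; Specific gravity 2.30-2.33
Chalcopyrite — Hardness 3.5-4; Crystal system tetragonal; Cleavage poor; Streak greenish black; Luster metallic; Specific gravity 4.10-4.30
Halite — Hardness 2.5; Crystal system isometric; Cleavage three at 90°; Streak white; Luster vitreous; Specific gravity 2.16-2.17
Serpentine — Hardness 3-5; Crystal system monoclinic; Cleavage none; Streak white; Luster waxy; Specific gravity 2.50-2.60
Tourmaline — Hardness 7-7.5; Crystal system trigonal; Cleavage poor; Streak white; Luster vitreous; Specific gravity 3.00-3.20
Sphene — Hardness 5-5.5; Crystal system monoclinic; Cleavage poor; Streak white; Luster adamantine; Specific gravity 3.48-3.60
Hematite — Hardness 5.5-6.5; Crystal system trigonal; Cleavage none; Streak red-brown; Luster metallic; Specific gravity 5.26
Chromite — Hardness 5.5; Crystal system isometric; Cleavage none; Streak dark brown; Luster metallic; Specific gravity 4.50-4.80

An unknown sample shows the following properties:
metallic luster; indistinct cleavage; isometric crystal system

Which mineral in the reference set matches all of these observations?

Pyrite

Metallic luster — narrows the field to Molybdenite, Galena, Pyrite, Magnetite, Chalcopyrite, Hematite, Chromite.
Indistinct cleavage — leaves Pyrite, Chalcopyrite.
Isometric crystal system rules out Chalcopyrite.
Pyrite is the sole remaining match.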